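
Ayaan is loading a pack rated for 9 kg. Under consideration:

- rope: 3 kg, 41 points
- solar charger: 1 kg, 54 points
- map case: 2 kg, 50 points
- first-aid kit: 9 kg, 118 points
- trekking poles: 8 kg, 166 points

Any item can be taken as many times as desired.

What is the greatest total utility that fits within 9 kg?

Ranking by ratio (utility/kg): solar charger 54.00, map case 25.00, trekking poles 20.75, rope 13.67.
Taking 9×solar charger: 9 kg used, 486 in utility.
Every other selection either busts 9 kg or fails to beat 486.

486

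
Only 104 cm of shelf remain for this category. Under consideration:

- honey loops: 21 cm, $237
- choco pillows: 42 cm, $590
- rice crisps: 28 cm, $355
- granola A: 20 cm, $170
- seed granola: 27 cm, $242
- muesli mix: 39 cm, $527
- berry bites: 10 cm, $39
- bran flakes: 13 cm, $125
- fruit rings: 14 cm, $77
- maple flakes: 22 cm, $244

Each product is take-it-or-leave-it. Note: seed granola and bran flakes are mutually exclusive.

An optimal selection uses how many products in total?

The maximum weekly sales within 104 cm is 1361.
For example choco pillows + muesli mix + maple flakes achieves it, using 103 cm.
Every optimal selection uses 3 products.

3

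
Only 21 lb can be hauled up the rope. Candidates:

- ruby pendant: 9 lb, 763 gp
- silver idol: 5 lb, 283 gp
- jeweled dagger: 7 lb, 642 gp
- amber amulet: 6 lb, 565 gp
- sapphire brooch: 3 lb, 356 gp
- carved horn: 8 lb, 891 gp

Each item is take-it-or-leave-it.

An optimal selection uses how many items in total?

The maximum value within 21 lb is 2098.
One optimal bundle: jeweled dagger + amber amulet + carved horn (21 lb).
All optima have 3 items.

3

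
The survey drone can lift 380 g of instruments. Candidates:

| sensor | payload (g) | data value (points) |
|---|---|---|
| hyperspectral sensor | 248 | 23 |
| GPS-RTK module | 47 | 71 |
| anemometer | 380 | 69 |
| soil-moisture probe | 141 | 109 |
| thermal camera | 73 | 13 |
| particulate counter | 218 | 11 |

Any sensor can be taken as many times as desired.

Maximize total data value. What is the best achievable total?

568

Best packing: 8×GPS-RTK module — 376 g, 568 total.
No other feasible combination exceeds 568.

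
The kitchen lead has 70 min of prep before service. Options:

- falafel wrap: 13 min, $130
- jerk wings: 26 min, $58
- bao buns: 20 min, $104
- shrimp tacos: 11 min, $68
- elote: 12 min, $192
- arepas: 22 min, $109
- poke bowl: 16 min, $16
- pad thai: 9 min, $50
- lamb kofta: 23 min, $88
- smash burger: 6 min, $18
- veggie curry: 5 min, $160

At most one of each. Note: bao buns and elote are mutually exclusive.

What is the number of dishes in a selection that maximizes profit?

6

The maximum profit within 70 min is 677.
One optimal bundle: falafel wrap + shrimp tacos + elote + arepas + smash burger + veggie curry (69 min).
Every optimal selection uses 6 dishes.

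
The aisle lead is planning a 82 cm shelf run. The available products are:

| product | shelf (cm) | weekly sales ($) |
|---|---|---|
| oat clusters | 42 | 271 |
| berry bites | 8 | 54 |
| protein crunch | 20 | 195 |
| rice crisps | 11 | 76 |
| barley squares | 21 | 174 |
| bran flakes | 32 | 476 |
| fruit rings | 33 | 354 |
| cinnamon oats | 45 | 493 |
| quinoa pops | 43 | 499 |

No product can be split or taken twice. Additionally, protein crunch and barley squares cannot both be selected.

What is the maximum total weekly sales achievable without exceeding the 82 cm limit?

Bran flakes + quinoa pops uses 75 of the 82 cm and totals 975.

975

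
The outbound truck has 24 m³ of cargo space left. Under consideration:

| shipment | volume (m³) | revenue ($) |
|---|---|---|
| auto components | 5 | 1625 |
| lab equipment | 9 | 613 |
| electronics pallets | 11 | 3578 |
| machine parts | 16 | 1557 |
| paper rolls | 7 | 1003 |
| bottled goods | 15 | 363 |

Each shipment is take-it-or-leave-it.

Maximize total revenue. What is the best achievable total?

Ranking by ratio (revenue/m³): electronics pallets 325.27, auto components 325.00, paper rolls 143.29, machine parts 97.31.
Auto components + electronics pallets + paper rolls uses 23 of the 24 m³ and totals 6206.
Next best is auto components + electronics pallets at 5203 (16 m³) — short by 1003.

6206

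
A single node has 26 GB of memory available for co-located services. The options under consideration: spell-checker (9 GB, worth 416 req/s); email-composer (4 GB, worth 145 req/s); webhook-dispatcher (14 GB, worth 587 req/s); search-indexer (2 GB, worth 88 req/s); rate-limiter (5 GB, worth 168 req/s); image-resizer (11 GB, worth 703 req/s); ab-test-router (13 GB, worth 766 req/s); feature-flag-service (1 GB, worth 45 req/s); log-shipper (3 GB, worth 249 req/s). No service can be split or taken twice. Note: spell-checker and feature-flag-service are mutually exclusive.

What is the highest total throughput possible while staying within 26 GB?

Search-indexer + image-resizer + ab-test-router uses 26 of the 26 GB and totals 1557.
Next best is image-resizer + ab-test-router + feature-flag-service at 1514 (25 GB) — short by 43.

1557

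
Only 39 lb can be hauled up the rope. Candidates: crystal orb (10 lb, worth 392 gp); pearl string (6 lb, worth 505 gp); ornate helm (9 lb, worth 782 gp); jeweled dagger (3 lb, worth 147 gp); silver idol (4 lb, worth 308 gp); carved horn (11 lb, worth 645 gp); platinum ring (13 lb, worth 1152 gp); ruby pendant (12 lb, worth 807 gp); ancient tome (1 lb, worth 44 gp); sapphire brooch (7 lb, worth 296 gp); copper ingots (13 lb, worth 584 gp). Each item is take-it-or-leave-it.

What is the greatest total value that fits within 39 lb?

3093

Density check — platinum ring 88.62, ornate helm 86.89, pearl string 84.17 are the best per lb.
Greedy by ratio would take pearl string + ornate helm + jeweled dagger + silver idol + platinum ring + ancient tome: 36 lb used, total 2938.
Dropping pearl string and jeweled dagger frees 9 lb; slotting in ruby pendant (12 lb) lifts the total to 3093 at 39 lb.
Nothing else within 39 lb beats 3093.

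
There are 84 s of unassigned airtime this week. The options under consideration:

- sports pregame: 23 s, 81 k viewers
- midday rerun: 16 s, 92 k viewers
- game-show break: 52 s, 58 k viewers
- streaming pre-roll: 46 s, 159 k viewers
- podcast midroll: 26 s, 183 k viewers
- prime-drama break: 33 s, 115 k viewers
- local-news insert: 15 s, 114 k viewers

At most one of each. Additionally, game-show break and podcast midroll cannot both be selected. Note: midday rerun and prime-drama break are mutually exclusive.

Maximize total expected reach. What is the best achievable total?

Taking sports pregame + midday rerun + podcast midroll + local-news insert: 80 s used, 470 in expected reach.
The closest alternative, podcast midroll + prime-drama break + local-news insert, reaches only 412.

470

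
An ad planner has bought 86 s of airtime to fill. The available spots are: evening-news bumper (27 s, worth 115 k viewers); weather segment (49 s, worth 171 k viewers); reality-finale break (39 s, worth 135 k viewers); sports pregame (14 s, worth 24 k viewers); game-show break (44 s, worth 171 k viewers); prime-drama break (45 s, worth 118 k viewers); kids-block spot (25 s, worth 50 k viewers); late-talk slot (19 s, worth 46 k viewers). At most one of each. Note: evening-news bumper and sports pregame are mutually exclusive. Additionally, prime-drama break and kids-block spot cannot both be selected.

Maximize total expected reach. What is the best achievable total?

Density check — evening-news bumper 4.26, game-show break 3.89, weather segment 3.49, reality-finale break 3.46 are the best per s.
Taking reality-finale break + game-show break: 83 s used, 306 in expected reach.
That's the maximum — no feasible swap from here does better than 306.

306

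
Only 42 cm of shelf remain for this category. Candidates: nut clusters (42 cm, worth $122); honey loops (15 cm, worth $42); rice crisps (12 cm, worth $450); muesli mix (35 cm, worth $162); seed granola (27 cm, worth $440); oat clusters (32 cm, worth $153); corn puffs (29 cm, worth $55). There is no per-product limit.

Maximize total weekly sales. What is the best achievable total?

The ratio ordering already packs tightly: 3×rice crisps, 36 cm, 1350.
Every other selection either busts 42 cm or fails to beat 1350.

1350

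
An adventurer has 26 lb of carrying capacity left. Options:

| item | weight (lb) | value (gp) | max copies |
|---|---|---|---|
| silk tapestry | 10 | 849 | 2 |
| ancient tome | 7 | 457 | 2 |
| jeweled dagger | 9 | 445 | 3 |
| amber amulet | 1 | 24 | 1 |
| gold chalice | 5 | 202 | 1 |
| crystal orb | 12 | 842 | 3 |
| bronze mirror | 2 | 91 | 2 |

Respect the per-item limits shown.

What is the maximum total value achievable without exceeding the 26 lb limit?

1924

A density-first pass picks 2×silk tapestry + amber amulet + 2×bronze mirror — 1904 at 25 lb.
Dropping 2×bronze mirror frees 4 lb; slotting in gold chalice (5 lb) lifts the total to 1924 at 26 lb.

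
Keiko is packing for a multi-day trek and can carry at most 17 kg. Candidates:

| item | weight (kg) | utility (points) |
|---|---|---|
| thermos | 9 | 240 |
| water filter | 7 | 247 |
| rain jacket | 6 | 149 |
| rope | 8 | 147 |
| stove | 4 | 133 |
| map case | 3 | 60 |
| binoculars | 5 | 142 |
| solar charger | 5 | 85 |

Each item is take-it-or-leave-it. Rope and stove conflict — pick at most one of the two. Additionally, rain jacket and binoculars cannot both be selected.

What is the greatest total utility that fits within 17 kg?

529

A density-first pass picks water filter + stove + binoculars — 522 at 16 kg.
Replace binoculars with rain jacket: the trade gains 7 net, giving 529 at 17 kg.
Runner-up water filter + stove + binoculars tops out at 522.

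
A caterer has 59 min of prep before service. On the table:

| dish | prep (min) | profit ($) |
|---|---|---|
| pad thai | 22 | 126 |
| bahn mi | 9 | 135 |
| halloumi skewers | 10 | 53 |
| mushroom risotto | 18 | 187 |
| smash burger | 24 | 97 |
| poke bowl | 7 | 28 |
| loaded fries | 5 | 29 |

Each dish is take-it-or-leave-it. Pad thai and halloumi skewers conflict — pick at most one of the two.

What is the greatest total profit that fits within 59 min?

477

Density check — bahn mi 15.00, mushroom risotto 10.39, loaded fries 5.80, pad thai 5.73 are the best per min.
Taking pad thai + bahn mi + mushroom risotto + loaded fries: 54 min used, 477 in profit.
The spare 5 min is too small for any remaining dish, and no feasible exchange beats 477.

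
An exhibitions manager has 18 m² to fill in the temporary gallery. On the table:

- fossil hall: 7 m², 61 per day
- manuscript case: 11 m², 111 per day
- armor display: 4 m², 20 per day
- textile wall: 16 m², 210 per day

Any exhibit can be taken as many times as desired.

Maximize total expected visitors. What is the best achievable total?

Density check — textile wall 13.12, manuscript case 10.09, fossil hall 8.71 are the best per m².
The ratio ordering already packs tightly: textile wall, 16 m², 210.
No other feasible combination exceeds 210.

210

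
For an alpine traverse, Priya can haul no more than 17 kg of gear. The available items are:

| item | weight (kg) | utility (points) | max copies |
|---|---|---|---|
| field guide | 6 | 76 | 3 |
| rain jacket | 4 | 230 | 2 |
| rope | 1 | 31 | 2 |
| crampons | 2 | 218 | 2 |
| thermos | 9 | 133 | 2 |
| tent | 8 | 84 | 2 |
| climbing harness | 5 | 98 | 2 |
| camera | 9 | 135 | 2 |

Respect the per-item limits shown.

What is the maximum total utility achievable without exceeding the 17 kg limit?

The ratio heuristic lands on 2×rain jacket + 2×rope + 2×crampons (958) but leaves 3 kg idle.
Dropping 2×rope frees 2 kg; slotting in climbing harness (5 kg) lifts the total to 994 at 17 kg.
No other feasible combination exceeds 994.

994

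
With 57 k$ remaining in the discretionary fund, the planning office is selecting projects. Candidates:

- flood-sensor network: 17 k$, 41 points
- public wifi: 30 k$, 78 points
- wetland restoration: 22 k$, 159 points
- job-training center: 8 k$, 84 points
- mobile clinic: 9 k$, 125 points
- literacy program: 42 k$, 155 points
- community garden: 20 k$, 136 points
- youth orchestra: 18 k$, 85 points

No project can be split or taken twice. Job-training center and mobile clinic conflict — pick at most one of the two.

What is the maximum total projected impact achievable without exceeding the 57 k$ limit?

Wetland restoration + mobile clinic + community garden uses 51 of the 57 k$ and totals 420.
That's the maximum — no feasible swap from here does better than 420.

420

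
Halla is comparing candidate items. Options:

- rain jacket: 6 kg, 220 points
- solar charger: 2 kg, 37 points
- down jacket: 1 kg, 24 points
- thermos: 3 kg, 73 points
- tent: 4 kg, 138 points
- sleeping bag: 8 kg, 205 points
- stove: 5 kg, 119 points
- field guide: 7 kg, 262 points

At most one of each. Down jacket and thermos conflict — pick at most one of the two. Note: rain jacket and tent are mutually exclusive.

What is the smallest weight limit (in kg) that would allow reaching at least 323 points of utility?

10

Look for the lowest-weight combination reaching 323.
solar charger + down jacket + field guide: 323 utility at 10 kg.
No combination under 10 kg hits 323.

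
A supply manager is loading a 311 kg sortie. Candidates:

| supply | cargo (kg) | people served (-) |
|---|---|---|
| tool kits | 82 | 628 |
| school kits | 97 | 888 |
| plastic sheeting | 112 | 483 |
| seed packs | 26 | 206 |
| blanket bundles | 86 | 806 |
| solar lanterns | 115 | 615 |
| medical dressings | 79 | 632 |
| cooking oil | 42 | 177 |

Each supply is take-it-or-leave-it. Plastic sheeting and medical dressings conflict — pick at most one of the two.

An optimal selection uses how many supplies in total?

4

Optimal total is 2532.
school kits + seed packs + blanket bundles + medical dressings hits 2532 at 288 kg.
Every optimal selection uses 4 supplies.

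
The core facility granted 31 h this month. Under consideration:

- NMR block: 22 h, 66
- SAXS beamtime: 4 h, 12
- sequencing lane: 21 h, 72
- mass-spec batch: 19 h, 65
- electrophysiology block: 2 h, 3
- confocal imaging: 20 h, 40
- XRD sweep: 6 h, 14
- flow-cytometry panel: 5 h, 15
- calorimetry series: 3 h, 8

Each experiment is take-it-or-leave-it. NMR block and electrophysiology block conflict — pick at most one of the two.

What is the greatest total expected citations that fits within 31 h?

100

Ranking by ratio (expected citations/h): sequencing lane 3.43, mass-spec batch 3.42, NMR block 3.00, SAXS beamtime 3.00.
A density-first pass picks SAXS beamtime + sequencing lane + flow-cytometry panel — 99 at 30 h.
The 21 h tied up in sequencing lane is better spent on mass-spec batch + calorimetry series — total rises to 100 (31 h).
Next best is SAXS beamtime + sequencing lane + flow-cytometry panel at 99 (30 h) — short by 1.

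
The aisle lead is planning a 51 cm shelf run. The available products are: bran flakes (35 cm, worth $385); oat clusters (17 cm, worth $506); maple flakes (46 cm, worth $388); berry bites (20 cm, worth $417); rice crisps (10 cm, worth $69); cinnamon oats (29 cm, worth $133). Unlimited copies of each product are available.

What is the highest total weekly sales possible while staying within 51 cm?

Density check — oat clusters 29.76, berry bites 20.85, bran flakes 11.00, maple flakes 8.43 are the best per cm.
Taking 3×oat clusters: 51 cm used, 1518 in weekly sales.
Every other selection either busts 51 cm or fails to beat 1518.

1518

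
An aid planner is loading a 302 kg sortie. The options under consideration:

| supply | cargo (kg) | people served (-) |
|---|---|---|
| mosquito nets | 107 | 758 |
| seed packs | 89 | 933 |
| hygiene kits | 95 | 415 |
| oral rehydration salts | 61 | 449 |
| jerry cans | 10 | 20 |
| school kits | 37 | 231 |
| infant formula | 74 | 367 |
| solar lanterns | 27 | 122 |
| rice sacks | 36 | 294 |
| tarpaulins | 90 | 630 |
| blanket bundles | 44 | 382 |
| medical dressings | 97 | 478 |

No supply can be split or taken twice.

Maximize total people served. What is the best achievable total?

Ranking by ratio (people served/kg): seed packs 10.48, blanket bundles 8.68, rice sacks 8.17, oral rehydration salts 7.36.
Filling by ratio: seed packs + oral rehydration salts + school kits + solar lanterns + rice sacks + blanket bundles for 2411, with 8 kg left unused.
The 100 kg tied up in school kits and solar lanterns and rice sacks is better spent on mosquito nets — total rises to 2522 (301 kg).
Every other selection either busts 302 kg or fails to beat 2522.

2522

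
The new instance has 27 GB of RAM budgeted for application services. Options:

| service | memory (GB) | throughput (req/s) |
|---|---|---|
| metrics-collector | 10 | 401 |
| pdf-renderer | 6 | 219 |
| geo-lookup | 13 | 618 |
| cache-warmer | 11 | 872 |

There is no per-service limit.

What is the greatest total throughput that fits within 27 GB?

1744

Density check — cache-warmer 79.27, geo-lookup 47.54, metrics-collector 40.10 are the best per GB.
2×cache-warmer uses 22 of the 27 GB and totals 1744.
Every other selection either busts 27 GB or fails to beat 1744.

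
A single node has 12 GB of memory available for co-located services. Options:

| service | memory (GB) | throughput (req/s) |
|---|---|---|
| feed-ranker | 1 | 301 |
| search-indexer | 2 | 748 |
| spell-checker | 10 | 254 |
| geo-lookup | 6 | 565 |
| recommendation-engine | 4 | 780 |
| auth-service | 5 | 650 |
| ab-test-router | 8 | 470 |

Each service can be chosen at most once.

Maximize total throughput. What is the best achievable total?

2479

Ranking by ratio (throughput/GB): search-indexer 374.00, feed-ranker 301.00, recommendation-engine 195.00.
Feed-ranker + search-indexer + recommendation-engine + auth-service uses 12 of the 12 GB and totals 2479.
Nothing else within 12 GB beats 2479.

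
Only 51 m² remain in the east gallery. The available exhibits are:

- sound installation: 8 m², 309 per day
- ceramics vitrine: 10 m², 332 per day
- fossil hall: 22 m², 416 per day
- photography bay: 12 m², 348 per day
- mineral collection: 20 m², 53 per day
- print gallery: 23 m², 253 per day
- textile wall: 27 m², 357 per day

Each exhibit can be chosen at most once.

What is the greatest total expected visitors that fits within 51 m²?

Taking the top-ratio exhibits first gives sound installation + ceramics vitrine + photography bay + mineral collection for 1042 (50 m²).
The 28 m² tied up in sound installation and mineral collection is better spent on fossil hall — total rises to 1096 (44 m²).
Runner-up sound installation + fossil hall + photography bay tops out at 1073.

1096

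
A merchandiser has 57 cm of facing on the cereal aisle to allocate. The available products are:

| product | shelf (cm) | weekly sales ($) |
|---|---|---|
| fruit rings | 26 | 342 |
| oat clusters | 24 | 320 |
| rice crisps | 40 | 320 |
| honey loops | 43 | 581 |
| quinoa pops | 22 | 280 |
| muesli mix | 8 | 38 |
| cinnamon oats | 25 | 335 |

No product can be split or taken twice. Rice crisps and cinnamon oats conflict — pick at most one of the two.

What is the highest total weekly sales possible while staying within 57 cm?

Filling by ratio: honey loops + muesli mix for 619, with 6 cm left unused.
Dropping honey loops frees 43 cm; slotting in oat clusters + cinnamon oats (49 cm) lifts the total to 693 at 57 cm.
No other feasible combination exceeds 693.

693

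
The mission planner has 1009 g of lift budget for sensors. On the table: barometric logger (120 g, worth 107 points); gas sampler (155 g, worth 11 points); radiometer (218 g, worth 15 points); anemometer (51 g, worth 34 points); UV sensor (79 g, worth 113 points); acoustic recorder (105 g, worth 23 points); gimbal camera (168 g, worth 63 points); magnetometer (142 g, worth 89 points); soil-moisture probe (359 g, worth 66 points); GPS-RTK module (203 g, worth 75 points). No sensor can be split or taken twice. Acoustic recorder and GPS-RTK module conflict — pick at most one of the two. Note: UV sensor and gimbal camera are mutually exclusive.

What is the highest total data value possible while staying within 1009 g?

484

Barometric logger + anemometer + UV sensor + magnetometer + soil-moisture probe + GPS-RTK module uses 954 of the 1009 g and totals 484.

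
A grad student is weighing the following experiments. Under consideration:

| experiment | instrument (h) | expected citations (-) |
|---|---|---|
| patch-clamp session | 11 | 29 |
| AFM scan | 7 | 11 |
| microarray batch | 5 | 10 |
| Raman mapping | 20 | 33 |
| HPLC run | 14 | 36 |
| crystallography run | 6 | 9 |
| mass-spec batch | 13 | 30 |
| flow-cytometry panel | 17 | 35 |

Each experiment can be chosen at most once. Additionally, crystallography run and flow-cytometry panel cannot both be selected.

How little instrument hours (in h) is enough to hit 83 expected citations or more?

Need the lightest bundle worth ≥ 83.
patch-clamp session + microarray batch + HPLC run + crystallography run reaches 84 using 36 h.
No combination under 36 h hits 83.

36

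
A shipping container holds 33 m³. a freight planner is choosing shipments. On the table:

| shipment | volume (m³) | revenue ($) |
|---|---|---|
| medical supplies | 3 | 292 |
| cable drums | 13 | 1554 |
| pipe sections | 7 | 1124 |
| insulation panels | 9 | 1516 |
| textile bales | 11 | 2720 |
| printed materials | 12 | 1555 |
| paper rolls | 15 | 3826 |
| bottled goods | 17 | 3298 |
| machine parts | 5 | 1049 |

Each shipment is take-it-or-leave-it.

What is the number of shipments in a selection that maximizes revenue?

3

Optimal total is 7670.
For example pipe sections + textile bales + paper rolls achieves it, using 33 m³.
Any selection reaching 7670 contains exactly 3 shipments.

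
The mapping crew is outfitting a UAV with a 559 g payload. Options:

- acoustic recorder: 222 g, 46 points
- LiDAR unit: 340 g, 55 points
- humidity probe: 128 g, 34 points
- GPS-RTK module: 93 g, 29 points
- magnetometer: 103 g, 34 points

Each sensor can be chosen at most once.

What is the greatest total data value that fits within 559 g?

143

Acoustic recorder + humidity probe + GPS-RTK module + magnetometer uses 546 of the 559 g and totals 143.
Runner-up LiDAR unit + GPS-RTK module + magnetometer tops out at 118.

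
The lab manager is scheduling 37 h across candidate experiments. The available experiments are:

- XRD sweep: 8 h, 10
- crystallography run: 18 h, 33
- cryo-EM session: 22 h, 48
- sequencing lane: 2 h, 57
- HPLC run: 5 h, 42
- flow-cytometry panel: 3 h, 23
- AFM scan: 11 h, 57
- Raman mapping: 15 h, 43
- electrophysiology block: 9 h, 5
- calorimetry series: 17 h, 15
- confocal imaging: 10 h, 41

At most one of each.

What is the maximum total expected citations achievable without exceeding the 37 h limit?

222

By expected citations per h: sequencing lane 28.50, HPLC run 8.40, flow-cytometry panel 7.67, AFM scan 5.18 lead.
Taking the top-ratio experiments first gives sequencing lane + HPLC run + flow-cytometry panel + AFM scan + confocal imaging for 220 (31 h).
The 10 h tied up in confocal imaging is better spent on Raman mapping — total rises to 222 (36 h).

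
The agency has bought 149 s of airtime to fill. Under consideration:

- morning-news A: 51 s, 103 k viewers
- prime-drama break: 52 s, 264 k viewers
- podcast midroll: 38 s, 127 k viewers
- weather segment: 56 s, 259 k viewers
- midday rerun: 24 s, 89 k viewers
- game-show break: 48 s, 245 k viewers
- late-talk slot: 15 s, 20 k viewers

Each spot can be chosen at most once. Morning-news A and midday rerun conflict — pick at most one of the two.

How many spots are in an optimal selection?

3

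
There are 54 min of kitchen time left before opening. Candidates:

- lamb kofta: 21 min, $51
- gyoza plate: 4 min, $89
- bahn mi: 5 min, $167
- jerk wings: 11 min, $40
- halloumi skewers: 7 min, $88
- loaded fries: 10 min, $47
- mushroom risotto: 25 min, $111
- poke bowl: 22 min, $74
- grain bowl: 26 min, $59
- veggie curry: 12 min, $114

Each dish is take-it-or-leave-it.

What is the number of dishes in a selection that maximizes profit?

5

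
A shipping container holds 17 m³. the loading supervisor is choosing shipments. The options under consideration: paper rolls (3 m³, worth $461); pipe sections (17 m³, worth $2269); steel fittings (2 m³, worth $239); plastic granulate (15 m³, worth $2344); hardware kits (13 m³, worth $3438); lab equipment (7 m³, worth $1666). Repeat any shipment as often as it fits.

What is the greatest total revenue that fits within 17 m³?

3916

Ranking by ratio (revenue/m³): hardware kits 264.46, lab equipment 238.00, plastic granulate 156.27.
The ratio heuristic lands on paper rolls + hardware kits (3899) but leaves 1 m³ idle.
Replace paper rolls with 2×steel fittings: the trade gains 17 net, giving 3916 at 17 m³.
Every other selection either busts 17 m³ or fails to beat 3916.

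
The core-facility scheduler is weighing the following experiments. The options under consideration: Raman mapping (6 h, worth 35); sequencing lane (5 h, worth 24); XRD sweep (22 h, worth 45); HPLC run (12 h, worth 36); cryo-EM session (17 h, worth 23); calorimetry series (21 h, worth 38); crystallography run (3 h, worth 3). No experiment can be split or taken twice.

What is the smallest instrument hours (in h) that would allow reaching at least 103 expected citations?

Look for the lowest-instrument combination reaching 103.
Raman mapping + sequencing lane + XRD sweep reaches 104 using 33 h.
No combination under 33 h hits 103.

33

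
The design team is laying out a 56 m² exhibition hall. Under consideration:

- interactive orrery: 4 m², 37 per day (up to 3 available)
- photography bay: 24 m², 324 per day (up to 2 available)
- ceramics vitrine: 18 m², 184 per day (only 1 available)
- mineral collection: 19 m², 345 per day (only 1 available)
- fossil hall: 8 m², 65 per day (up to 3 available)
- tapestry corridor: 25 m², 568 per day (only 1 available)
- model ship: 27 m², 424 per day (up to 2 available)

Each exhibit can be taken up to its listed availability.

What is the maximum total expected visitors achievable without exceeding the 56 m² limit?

1029

Ranking by ratio (expected visitors/m²): tapestry corridor 22.72, mineral collection 18.16, model ship 15.70.
A density-first pass picks 3×interactive orrery + mineral collection + tapestry corridor — 1024 at 56 m².
The 27 m² tied up in 2×interactive orrery and mineral collection is better spent on model ship — total rises to 1029 (56 m²).
No other feasible combination exceeds 1029.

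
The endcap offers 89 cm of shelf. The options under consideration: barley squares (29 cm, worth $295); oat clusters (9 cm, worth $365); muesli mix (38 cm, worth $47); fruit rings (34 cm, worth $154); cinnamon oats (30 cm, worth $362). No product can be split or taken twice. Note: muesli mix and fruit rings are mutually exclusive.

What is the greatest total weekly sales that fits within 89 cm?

1022

Best packing: barley squares + oat clusters + cinnamon oats — 68 cm, 1022 total.
The closest alternative, oat clusters + fruit rings + cinnamon oats, reaches only 881.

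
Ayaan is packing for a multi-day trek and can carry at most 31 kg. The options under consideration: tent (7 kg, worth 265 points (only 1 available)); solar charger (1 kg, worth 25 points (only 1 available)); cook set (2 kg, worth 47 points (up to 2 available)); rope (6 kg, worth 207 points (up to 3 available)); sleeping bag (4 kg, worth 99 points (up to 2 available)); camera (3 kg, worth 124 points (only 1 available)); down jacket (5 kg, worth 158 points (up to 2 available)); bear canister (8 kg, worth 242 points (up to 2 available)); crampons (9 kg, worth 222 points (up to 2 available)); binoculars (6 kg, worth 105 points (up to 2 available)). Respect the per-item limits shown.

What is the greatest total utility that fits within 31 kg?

1082

By utility per kg: camera 41.33, tent 37.86, rope 34.50, down jacket 31.60 lead.
Tent + solar charger + cook set + 3×rope + camera uses 31 of the 31 kg and totals 1082.
Nothing else within 31 kg beats 1082.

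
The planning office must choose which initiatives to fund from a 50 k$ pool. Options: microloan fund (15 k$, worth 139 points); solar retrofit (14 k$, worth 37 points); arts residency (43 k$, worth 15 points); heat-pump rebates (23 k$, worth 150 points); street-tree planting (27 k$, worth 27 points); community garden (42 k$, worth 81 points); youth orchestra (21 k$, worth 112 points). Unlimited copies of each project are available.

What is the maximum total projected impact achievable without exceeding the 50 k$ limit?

417

3×microloan fund uses 45 of the 50 k$ and totals 417.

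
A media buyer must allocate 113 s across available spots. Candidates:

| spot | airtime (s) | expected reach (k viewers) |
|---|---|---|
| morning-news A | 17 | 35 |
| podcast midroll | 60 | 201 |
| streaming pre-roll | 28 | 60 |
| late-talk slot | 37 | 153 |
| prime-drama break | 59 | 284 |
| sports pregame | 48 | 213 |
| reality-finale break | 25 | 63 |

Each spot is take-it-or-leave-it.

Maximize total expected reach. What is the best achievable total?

497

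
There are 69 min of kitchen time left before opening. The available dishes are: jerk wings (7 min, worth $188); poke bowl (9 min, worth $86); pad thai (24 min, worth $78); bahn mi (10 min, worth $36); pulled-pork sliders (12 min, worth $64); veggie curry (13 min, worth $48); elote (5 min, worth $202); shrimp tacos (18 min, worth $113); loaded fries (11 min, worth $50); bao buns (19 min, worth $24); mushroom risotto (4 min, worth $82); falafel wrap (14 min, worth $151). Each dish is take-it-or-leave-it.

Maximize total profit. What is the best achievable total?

By profit per min: elote 40.40, jerk wings 26.86, mushroom risotto 20.50, falafel wrap 10.79 lead.
Jerk wings + poke bowl + pulled-pork sliders + elote + shrimp tacos + mushroom risotto + falafel wrap uses 69 of the 69 min and totals 886.
Runner-up jerk wings + poke bowl + elote + shrimp tacos + loaded fries + mushroom risotto + falafel wrap tops out at 872.

886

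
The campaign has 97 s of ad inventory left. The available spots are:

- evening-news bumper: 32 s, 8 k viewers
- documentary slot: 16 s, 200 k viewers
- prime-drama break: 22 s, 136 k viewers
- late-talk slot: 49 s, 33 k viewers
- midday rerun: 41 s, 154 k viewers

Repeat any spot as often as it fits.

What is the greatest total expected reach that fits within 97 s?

1200

By expected reach per s: documentary slot 12.50, prime-drama break 6.18, midday rerun 3.76 lead.
6×documentary slot uses 96 of the 97 s and totals 1200.
Every other selection either busts 97 s or fails to beat 1200.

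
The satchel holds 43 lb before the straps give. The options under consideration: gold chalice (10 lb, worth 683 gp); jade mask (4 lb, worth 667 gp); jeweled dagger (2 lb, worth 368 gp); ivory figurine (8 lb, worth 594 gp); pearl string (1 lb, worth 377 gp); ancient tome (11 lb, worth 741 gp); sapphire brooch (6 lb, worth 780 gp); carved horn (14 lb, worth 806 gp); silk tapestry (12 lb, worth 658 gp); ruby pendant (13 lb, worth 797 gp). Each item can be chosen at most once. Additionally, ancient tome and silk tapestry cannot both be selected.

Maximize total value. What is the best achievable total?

4210

By value per lb: pearl string 377.00, jeweled dagger 184.00, jade mask 166.75 lead.
Best packing: gold chalice + jade mask + jeweled dagger + ivory figurine + pearl string + ancient tome + sapphire brooch — 42 lb, 4210 total.
Next best is gold chalice + jade mask + jeweled dagger + ivory figurine + pearl string + sapphire brooch + silk tapestry at 4127 (43 lb) — short by 83.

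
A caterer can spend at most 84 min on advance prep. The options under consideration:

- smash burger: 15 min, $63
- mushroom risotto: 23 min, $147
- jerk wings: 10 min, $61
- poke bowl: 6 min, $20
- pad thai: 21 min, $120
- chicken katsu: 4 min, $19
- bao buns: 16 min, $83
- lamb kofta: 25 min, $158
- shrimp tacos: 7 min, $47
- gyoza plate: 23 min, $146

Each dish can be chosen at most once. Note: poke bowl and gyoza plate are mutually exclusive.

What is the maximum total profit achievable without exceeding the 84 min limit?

Filling by ratio: mushroom risotto + chicken katsu + lamb kofta + shrimp tacos + gyoza plate for 517, with 2 min left unused.
Replace chicken katsu and lamb kofta with jerk wings + pad thai: the trade gains 4 net, giving 521 at 84 min.

521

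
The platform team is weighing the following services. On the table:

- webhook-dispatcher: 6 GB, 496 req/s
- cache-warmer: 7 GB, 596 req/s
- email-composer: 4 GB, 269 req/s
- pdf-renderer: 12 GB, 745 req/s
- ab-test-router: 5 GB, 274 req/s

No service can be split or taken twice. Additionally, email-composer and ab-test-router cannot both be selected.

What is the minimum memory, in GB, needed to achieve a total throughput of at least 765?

10

Minimise GB subject to total throughput ≥ 765.
Taking webhook-dispatcher + email-composer gives 765 (≥ 765) for 10 GB.
Any bundle with less than 10 GB falls short of 765.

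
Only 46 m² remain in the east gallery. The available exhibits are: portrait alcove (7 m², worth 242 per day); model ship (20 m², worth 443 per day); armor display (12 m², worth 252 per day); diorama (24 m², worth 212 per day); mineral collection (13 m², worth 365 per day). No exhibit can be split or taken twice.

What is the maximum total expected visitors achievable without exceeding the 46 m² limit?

A density-first pass picks portrait alcove + model ship + mineral collection — 1050 at 40 m².
Replace portrait alcove with armor display: the trade gains 10 net, giving 1060 at 45 m².
Next best is portrait alcove + model ship + mineral collection at 1050 (40 m²) — short by 10.

1060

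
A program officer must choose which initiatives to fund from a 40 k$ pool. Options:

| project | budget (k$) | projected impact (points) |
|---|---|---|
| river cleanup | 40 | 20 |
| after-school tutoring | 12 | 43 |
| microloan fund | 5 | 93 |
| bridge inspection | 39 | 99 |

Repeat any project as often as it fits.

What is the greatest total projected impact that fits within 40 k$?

Taking 8×microloan fund: 40 k$ used, 744 in projected impact.
Every other selection either busts 40 k$ or fails to beat 744.

744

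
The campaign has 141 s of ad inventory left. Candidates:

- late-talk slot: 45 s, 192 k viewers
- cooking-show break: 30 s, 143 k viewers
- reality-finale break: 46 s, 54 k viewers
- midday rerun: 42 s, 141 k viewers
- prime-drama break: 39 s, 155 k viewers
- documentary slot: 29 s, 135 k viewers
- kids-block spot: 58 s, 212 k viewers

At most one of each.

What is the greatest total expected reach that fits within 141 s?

574

Density check — cooking-show break 4.77, documentary slot 4.66, late-talk slot 4.27, prime-drama break 3.97 are the best per s.
Greedy by ratio would take late-talk slot + cooking-show break + documentary slot: 104 s used, total 470.
The 45 s tied up in late-talk slot is better spent on midday rerun + prime-drama break — total rises to 574 (140 s).
No other feasible combination exceeds 574.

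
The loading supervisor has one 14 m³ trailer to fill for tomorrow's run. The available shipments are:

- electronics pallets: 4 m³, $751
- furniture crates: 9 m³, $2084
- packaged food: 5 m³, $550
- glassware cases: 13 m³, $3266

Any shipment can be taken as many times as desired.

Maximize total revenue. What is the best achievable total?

3266

Taking glassware cases: 13 m³ used, 3266 in revenue.
That's the maximum — no swap from here does better than 3266.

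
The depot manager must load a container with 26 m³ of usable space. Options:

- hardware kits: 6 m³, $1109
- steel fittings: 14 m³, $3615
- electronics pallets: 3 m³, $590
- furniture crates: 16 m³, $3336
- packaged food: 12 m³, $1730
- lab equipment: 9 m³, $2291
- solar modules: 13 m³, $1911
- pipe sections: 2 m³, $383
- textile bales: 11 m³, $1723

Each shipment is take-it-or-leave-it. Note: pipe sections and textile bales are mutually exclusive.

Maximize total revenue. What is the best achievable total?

6496

By revenue per m³: steel fittings 258.21, lab equipment 254.56, furniture crates 208.50 lead.
Steel fittings + electronics pallets + lab equipment uses 26 of the 26 m³ and totals 6496.
That's the maximum — no feasible swap from here does better than 6496.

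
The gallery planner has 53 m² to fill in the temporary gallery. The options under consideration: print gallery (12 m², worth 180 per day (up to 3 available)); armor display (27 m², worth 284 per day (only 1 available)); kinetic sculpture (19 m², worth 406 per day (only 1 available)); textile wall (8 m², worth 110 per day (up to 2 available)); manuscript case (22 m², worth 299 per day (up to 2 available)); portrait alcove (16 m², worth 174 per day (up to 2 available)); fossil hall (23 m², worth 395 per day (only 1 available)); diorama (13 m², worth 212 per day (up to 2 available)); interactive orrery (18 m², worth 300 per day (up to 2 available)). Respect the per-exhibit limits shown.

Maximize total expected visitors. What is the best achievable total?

Taking the top-ratio exhibits first gives kinetic sculpture + textile wall + fossil hall for 911 (50 m²).
The 23 m² tied up in fossil hall is better spent on 2×diorama — total rises to 940 (53 m²).
Every other selection either busts 53 m² or exceeds an availability limit or fails to beat 940.

940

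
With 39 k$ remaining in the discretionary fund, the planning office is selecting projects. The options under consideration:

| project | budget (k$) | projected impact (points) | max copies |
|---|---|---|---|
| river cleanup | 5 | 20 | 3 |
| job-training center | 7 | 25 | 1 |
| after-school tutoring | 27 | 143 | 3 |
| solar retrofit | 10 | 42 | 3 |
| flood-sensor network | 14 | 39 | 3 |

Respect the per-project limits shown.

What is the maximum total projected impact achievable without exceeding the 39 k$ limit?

188

By projected impact per k$: after-school tutoring 5.30, solar retrofit 4.20, river cleanup 4.00 lead.
A density-first pass picks after-school tutoring + solar retrofit — 185 at 37 k$.
The 10 k$ tied up in solar retrofit is better spent on river cleanup + job-training center — total rises to 188 (39 k$).
Nothing else within 39 k$ beats 188.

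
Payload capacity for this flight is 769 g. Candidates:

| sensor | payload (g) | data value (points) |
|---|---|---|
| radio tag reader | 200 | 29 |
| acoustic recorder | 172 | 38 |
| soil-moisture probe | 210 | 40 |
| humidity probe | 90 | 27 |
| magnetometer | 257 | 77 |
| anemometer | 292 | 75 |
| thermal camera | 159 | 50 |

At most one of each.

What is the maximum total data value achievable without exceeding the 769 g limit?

A density-first pass picks acoustic recorder + humidity probe + magnetometer + thermal camera — 192 at 678 g.
The 262 g tied up in acoustic recorder and humidity probe is better spent on anemometer — total rises to 202 (708 g).
That's the maximum — no swap from here does better than 202.

202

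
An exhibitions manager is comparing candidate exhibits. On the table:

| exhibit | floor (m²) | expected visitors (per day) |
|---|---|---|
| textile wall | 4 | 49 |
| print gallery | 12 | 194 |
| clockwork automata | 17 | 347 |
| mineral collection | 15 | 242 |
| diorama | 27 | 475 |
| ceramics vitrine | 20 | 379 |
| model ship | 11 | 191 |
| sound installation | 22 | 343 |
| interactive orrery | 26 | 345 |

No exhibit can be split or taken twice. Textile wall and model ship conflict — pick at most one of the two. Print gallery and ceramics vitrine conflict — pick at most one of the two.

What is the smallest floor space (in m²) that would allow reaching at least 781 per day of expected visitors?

44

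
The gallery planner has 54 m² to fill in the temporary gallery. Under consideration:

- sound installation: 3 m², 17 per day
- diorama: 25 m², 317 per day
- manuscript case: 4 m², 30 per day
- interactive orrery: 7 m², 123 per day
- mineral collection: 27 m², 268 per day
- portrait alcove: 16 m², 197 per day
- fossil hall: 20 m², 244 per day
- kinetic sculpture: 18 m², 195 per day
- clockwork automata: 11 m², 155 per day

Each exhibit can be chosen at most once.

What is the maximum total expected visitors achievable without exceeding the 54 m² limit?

719

Density check — interactive orrery 17.57, clockwork automata 14.09, diorama 12.68, portrait alcove 12.31 are the best per m².
Taking the top-ratio exhibits first gives sound installation + diorama + manuscript case + interactive orrery + clockwork automata for 642 (50 m²).
A better packing is interactive orrery + portrait alcove + fossil hall + clockwork automata: 54 m², total 719.
Next best is diorama + interactive orrery + fossil hall at 684 (52 m²) — short by 35.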